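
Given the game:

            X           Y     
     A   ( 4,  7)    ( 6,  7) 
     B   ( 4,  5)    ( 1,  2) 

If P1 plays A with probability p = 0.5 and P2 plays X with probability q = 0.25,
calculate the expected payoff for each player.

E[P1] = 3.625, E[P2] = 4.875

Work:
E[P1] = p·q·π₁(A,X) + p·(1-q)·π₁(A,Y) + (1-p)·q·π₁(B,X) + (1-p)·(1-q)·π₁(B,Y)
= 0.5·0.25·4 + 0.5·0.75·6 + 0.5·0.25·4 + 0.5·0.75·1
= 3.625

E[P2] = 4.875 (similar calculation)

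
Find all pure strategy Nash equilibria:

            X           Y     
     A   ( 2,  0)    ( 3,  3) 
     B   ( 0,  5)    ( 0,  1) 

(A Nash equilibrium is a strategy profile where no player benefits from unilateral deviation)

Nash equilibrium: (A, Y)

Work:
Best responses:
  P1 vs X: payoffs [2, 0] → best response A (payoff 2)
  P1 vs Y: payoffs [3, 0] → best response A (payoff 3)
  P2 vs A: payoffs [0, 3] → best response Y (payoff 3)
  P2 vs B: payoffs [5, 1] → best response X (payoff 5)
Mutual best responses: (A,Y) → Nash equilibria.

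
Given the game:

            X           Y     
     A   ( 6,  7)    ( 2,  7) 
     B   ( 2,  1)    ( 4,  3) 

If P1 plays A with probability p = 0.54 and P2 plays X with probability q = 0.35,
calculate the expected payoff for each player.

E[P1] = 3.354, E[P2] = 4.838

Work:
E[P1] = p·q·π₁(A,X) + p·(1-q)·π₁(A,Y) + (1-p)·q·π₁(B,X) + (1-p)·(1-q)·π₁(B,Y)
= 0.54·0.35·6 + 0.54·0.65·2 + 0.46·0.35·2 + 0.46·0.65·4
= 3.354

E[P2] = 4.838 (similar calculation)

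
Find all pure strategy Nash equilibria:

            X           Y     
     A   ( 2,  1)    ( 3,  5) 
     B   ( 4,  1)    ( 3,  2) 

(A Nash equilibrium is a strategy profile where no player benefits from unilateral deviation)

Nash equilibrium: (A, Y), (B, Y)

Work:
Best responses:
  P1 vs X: payoffs [2, 4] → best response B (payoff 4)
  P1 vs Y: payoffs [3, 3] → best response A/B (payoff 3)
  P2 vs A: payoffs [1, 5] → best response Y (payoff 5)
  P2 vs B: payoffs [1, 2] → best response Y (payoff 2)
Mutual best responses: (A,Y), (B,Y) → Nash equilibria.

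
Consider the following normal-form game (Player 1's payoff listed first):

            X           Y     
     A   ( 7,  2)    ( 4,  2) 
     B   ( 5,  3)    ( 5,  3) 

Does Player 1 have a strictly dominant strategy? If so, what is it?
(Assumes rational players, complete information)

No strictly dominant strategy exists for Player 1

Work:
A strategy strictly dominates another if it gives a strictly higher payoff against every opponent action. Compare each pair of P1's strategies column-by-column:
  A vs B: [7 vs 5, 4 vs 5] → A does not strictly dominate B (column Y: 4 ≤ 5)
  B vs A: [5 vs 7, 5 vs 4] → B does not strictly dominate A (column X: 5 ≤ 7)
No single strategy strictly dominates all others → no strictly dominant strategy.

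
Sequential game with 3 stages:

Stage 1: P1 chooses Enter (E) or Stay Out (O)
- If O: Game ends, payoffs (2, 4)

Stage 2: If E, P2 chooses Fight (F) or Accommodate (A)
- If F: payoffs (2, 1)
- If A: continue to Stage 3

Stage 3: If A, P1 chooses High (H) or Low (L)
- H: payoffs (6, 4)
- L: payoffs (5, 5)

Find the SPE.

SPE: (E, A, H); Outcome (6, 4)

Work:
Stage 3: P1 chooses H (6 vs 5)
Stage 2: P2: F->1, A->4 (anticipating H). Choose A
Stage 1: P1: O->2, E->6 (anticipating A, H). Choose E
SPE path: E -> A -> H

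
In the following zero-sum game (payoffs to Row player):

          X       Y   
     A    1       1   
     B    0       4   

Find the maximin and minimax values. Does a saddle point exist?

Maximin = 1, Minimax = 1, Saddle: True

Work:
Row minimums: [1, 0] → maximin = 1
Column maximums: [1, 4] → minimax = 1
Saddle point exists! Game value = 1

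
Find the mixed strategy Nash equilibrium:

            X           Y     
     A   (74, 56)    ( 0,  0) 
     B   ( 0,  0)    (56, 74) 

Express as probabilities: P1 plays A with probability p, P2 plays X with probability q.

p = 0.5692, q = 0.4308

Work:
Find probabilities that make opponent indifferent:
P2 chooses q to make P1 indifferent between A and B
P1 chooses p to make P2 indifferent between X and Y
Mixed NE: P1 plays (A: 0.5692, B: 0.4308), P2 plays (X: 0.4308, Y: 0.5692)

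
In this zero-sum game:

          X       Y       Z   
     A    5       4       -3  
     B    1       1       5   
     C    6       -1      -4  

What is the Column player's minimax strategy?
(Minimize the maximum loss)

Column should play Y, value = 4

Work:
Column player minimizes Row's maximum payoff:
Column X: max payoff to Row = 6
Column Y: max payoff to Row = 4
Column Z: max payoff to Row = 5
Minimum is 4, achieved by column Y.
Minimax strategy: Y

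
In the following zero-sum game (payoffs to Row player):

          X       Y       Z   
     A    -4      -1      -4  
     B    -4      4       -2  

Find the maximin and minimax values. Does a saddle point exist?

Maximin = -4, Minimax = -4, Saddle: True

Work:
Row minimums: [-4, -4] → maximin = -4
Column maximums: [-4, 4, -2] → minimax = -4
Saddle point exists! Game value = -4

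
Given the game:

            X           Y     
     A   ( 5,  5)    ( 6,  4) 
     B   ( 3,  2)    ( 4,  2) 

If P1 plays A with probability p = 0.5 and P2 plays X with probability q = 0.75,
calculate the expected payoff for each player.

E[P1] = 4.25, E[P2] = 3.375

Work:
E[P1] = p·q·π₁(A,X) + p·(1-q)·π₁(A,Y) + (1-p)·q·π₁(B,X) + (1-p)·(1-q)·π₁(B,Y)
= 0.5·0.75·5 + 0.5·0.25·6 + 0.5·0.75·3 + 0.5·0.25·4
= 4.25

E[P2] = 3.375 (similar calculation)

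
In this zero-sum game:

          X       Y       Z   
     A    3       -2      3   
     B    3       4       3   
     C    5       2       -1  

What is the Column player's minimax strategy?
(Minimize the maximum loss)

Column should play Z, value = 3

Work:
Column player minimizes Row's maximum payoff:
Column X: max payoff to Row = 5
Column Y: max payoff to Row = 4
Column Z: max payoff to Row = 3
Minimum is 3, achieved by column Z.
Minimax strategy: Z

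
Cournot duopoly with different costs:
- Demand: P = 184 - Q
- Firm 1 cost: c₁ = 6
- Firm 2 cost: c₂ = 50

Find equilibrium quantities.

q₁* = 74.0, q₂* = 30.0

Work:
Reaction: q₁ = (184 - 6 - q₂)/2
Reaction: q₂ = (184 - 50 - q₁)/2
Solve simultaneously:
q₁* = (184 - 2×6 + 50)/3 = 74.0
q₂* = (184 - 2×50 + 6)/3 = 30.0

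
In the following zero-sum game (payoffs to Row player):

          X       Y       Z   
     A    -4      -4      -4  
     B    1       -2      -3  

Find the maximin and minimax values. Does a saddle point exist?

Maximin = -3, Minimax = -3, Saddle: True

Work:
Row minimums: [-4, -3] → maximin = -3
Column maximums: [1, -2, -3] → minimax = -3
Saddle point exists! Game value = -3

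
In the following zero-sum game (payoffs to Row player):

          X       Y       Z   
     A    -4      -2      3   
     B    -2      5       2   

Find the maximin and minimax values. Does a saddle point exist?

Maximin = -2, Minimax = -2, Saddle: True

Work:
Row minimums: [-4, -2] → maximin = -2
Column maximums: [-2, 5, 3] → minimax = -2
Saddle point exists! Game value = -2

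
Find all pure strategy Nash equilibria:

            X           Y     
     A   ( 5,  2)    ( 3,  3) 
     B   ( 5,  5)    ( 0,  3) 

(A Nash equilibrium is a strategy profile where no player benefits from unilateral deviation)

Nash equilibrium: (A, Y), (B, X)

Work:
Best responses:
  P1 vs X: payoffs [5, 5] → best response A/B (payoff 5)
  P1 vs Y: payoffs [3, 0] → best response A (payoff 3)
  P2 vs A: payoffs [2, 3] → best response Y (payoff 3)
  P2 vs B: payoffs [5, 3] → best response X (payoff 5)
Mutual best responses: (A,Y), (B,X) → Nash equilibria.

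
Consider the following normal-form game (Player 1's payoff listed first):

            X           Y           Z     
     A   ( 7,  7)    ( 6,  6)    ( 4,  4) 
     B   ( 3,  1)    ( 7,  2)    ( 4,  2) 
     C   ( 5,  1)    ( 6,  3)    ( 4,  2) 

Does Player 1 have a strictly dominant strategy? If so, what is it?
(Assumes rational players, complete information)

No strictly dominant strategy exists for Player 1

Work:
A strategy strictly dominates another if it gives a strictly higher payoff against every opponent action. Compare each pair of P1's strategies column-by-column:
  A vs B: [7 vs 3, 6 vs 7, 4 vs 4] → A does not strictly dominate B (column Y: 6 ≤ 7)
  A vs C: [7 vs 5, 6 vs 6, 4 vs 4] → A does not strictly dominate C (column Y: 6 ≤ 6)
  B vs A: [3 vs 7, 7 vs 6, 4 vs 4] → B does not strictly dominate A (column X: 3 ≤ 7)
  B vs C: [3 vs 5, 7 vs 6, 4 vs 4] → B does not strictly dominate C (column X: 3 ≤ 5)
  C vs A: [5 vs 7, 6 vs 6, 4 vs 4] → C does not strictly dominate A (column X: 5 ≤ 7)
  C vs B: [5 vs 3, 6 vs 7, 4 vs 4] → C does not strictly dominate B (column Y: 6 ≤ 7)
No single strategy strictly dominates all others → no strictly dominant strategy.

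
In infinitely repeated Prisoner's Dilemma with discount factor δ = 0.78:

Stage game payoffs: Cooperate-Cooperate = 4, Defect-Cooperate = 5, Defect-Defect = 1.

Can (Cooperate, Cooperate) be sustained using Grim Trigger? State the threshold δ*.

δ* = 0.25; since δ = 0.78 ≥ 0.25, cooperation can be sustained

Work:
For Grim Trigger:
Cooperate forever: 4/(1-δ)
Defect then punished: 5 + 1·δ/(1-δ)
Need: 4/(1-δ) ≥ 5 + 1·δ/(1-δ)
Solving: δ ≥ (T-R)/(T-P) = (5-4)/(5-1) = 0.25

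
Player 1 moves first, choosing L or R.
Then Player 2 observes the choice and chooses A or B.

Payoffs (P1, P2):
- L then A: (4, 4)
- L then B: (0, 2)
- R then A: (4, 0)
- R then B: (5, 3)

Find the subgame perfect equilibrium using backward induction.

P1 plays R, P2 plays A after L and B after R; Payoff (5, 3)

Work:
Backward induction:
After L: P2 chooses A → P1 gets 4
After R: P2 chooses B → P1 gets 5
P1 chooses R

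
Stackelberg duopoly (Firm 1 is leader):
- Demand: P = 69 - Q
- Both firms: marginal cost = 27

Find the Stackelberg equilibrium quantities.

q₁* (leader) = 21.0, q₂* (follower) = 10.5

Work:
Follower's reaction: q₂ = (a - c - q₁)/2
Leader substitutes: π₁ = q₁·(a - q₁ - (a-c-q₁)/2 - c)
FOC: q₁* = (69 - 27)/2 = 21.00
Then: q₂* = (69 - 27 - 21.0)/2 = 10.50
Leader has first-mover advantage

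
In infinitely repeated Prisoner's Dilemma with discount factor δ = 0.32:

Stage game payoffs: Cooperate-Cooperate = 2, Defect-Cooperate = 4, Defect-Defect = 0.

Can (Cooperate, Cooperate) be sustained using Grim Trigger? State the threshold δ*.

δ* = 0.5; since δ = 0.32 < 0.5, cooperation cannot be sustained

Work:
For Grim Trigger:
Cooperate forever: 2/(1-δ)
Defect then punished: 4 + 0·δ/(1-δ)
Need: 2/(1-δ) ≥ 4 + 0·δ/(1-δ)
Solving: δ ≥ (T-R)/(T-P) = (4-2)/(4-0) = 0.5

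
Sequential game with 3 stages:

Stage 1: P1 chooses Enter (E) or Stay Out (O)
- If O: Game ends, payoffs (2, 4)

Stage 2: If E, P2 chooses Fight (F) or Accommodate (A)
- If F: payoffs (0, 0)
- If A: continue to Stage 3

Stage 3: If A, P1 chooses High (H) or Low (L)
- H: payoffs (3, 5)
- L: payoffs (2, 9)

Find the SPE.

SPE: (E, A, H); Outcome (3, 5)

Work:
Stage 3: P1 chooses H (3 vs 2)
Stage 2: P2: F->0, A->5 (anticipating H). Choose A
Stage 1: P1: O->2, E->3 (anticipating A, H). Choose E
SPE path: E -> A -> H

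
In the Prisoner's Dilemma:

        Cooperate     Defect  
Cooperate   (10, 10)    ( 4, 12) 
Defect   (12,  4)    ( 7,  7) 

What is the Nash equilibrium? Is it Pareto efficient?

(Defect, Defect) is NE; not Pareto efficient

Work:
Defect dominates Cooperate for both players:
If P2 cooperates: Defect (12) > Cooperate (10)
If P2 defects: Defect (7) > Cooperate (4)
NE: (Defect, Defect) with payoff (7, 7)
But (Cooperate, Cooperate) = (10, 10) Pareto dominates (7, 7)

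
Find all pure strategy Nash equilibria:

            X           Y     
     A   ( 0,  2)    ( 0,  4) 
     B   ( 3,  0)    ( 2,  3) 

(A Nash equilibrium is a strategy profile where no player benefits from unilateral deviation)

Nash equilibrium: (B, Y)

Work:
Best responses:
  P1 vs X: payoffs [0, 3] → best response B (payoff 3)
  P1 vs Y: payoffs [0, 2] → best response B (payoff 2)
  P2 vs A: payoffs [2, 4] → best response Y (payoff 4)
  P2 vs B: payoffs [0, 3] → best response Y (payoff 3)
Mutual best responses: (B,Y) → Nash equilibria.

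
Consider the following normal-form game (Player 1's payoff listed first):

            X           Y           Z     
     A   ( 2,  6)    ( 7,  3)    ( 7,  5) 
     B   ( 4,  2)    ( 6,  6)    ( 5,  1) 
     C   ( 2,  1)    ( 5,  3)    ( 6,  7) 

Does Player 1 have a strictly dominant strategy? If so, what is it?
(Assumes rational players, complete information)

No strictly dominant strategy exists for Player 1

Work:
A strategy strictly dominates another if it gives a strictly higher payoff against every opponent action. Compare each pair of P1's strategies column-by-column:
  A vs B: [2 vs 4, 7 vs 6, 7 vs 5] → A does not strictly dominate B (column X: 2 ≤ 4)
  A vs C: [2 vs 2, 7 vs 5, 7 vs 6] → A does not strictly dominate C (column X: 2 ≤ 2)
  B vs A: [4 vs 2, 6 vs 7, 5 vs 7] → B does not strictly dominate A (column Y: 6 ≤ 7)
  B vs C: [4 vs 2, 6 vs 5, 5 vs 6] → B does not strictly dominate C (column Z: 5 ≤ 6)
  C vs A: [2 vs 2, 5 vs 7, 6 vs 7] → C does not strictly dominate A (column X: 2 ≤ 2)
  C vs B: [2 vs 4, 5 vs 6, 6 vs 5] → C does not strictly dominate B (column X: 2 ≤ 4)
No single strategy strictly dominates all others → no strictly dominant strategy.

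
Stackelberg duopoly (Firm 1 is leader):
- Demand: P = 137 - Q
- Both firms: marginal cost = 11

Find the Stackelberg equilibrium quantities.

q₁* (leader) = 63.0, q₂* (follower) = 31.5

Work:
Follower's reaction: q₂ = (a - c - q₁)/2
Leader substitutes: π₁ = q₁·(a - q₁ - (a-c-q₁)/2 - c)
FOC: q₁* = (137 - 11)/2 = 63.00
Then: q₂* = (137 - 11 - 63.0)/2 = 31.50
Leader has first-mover advantage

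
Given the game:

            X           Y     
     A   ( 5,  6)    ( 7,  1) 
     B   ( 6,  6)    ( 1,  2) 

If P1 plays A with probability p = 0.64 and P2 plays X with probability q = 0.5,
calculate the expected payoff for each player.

E[P1] = 5.1, E[P2] = 3.68

Work:
E[P1] = p·q·π₁(A,X) + p·(1-q)·π₁(A,Y) + (1-p)·q·π₁(B,X) + (1-p)·(1-q)·π₁(B,Y)
= 0.64·0.5·5 + 0.64·0.5·7 + 0.36·0.5·6 + 0.36·0.5·1
= 5.1

E[P2] = 3.68 (similar calculation)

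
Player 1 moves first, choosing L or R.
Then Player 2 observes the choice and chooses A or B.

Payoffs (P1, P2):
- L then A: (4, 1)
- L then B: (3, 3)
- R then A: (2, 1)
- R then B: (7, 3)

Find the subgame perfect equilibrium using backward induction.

P1 plays R, P2 plays B after L and B after R; Payoff (7, 3)

Work:
Backward induction:
After L: P2 chooses B → P1 gets 3
After R: P2 chooses B → P1 gets 7
P1 chooses R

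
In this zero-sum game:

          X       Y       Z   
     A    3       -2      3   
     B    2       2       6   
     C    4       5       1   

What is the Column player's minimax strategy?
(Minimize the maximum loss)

Column should play X, value = 4

Work:
Column player minimizes Row's maximum payoff:
Column X: max payoff to Row = 4
Column Y: max payoff to Row = 5
Column Z: max payoff to Row = 6
Minimum is 4, achieved by column X.
Minimax strategy: X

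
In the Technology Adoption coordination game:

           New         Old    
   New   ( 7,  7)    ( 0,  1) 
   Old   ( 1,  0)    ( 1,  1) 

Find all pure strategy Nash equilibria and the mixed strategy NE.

Pure NE: (New, New) and (Old, Old); Mixed NE: p = 0.1429, q = 0.1429

Work:
Check pure NE:
(New, New): (7, 7) - no unilateral deviation beneficial
(Old, Old): (1, 1) - no unilateral deviation beneficial
Mixed NE: P1 plays New with p = 0.1429, P2 plays New with q = 0.1429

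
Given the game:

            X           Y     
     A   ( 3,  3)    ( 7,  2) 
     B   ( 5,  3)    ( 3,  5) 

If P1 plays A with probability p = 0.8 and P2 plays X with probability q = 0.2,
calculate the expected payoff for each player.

E[P1] = 5.64, E[P2] = 2.68

Work:
E[P1] = p·q·π₁(A,X) + p·(1-q)·π₁(A,Y) + (1-p)·q·π₁(B,X) + (1-p)·(1-q)·π₁(B,Y)
= 0.8·0.2·3 + 0.8·0.8·7 + 0.2·0.2·5 + 0.2·0.8·3
= 5.64

E[P2] = 2.68 (similar calculation)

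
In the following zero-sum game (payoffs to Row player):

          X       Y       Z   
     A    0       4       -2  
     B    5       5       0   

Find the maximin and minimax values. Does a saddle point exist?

Maximin = 0, Minimax = 0, Saddle: True

Work:
Row minimums: [-2, 0] → maximin = 0
Column maximums: [5, 5, 0] → minimax = 0
Saddle point exists! Game value = 0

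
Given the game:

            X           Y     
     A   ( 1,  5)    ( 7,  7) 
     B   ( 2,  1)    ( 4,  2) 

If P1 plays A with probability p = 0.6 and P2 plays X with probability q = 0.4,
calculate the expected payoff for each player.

E[P1] = 4.04, E[P2] = 4.36

Work:
E[P1] = p·q·π₁(A,X) + p·(1-q)·π₁(A,Y) + (1-p)·q·π₁(B,X) + (1-p)·(1-q)·π₁(B,Y)
= 0.6·0.4·1 + 0.6·0.6·7 + 0.4·0.4·2 + 0.4·0.6·4
= 4.04

E[P2] = 4.36 (similar calculation)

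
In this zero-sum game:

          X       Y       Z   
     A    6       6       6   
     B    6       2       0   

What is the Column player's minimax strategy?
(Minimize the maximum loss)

Column should play X or Y or Z (all achieve the minimum), value = 6

Work:
Column player minimizes Row's maximum payoff:
Column X: max payoff to Row = 6
Column Y: max payoff to Row = 6
Column Z: max payoff to Row = 6
Minimum is 6, achieved by columns X, Y, Z (tied).
Each of X or Y or Z is a minimax strategy.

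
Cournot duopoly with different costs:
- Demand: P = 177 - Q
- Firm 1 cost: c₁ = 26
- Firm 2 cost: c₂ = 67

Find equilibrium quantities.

q₁* = 64.0, q₂* = 23.0

Work:
Reaction: q₁ = (177 - 26 - q₂)/2
Reaction: q₂ = (177 - 67 - q₁)/2
Solve simultaneously:
q₁* = (177 - 2×26 + 67)/3 = 64.0
q₂* = (177 - 2×67 + 26)/3 = 23.0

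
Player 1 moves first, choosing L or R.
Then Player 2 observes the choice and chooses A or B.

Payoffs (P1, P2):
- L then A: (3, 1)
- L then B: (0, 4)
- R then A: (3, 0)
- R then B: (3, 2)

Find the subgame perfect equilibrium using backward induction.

P1 plays R, P2 plays B after L and B after R; Payoff (3, 2)

Work:
Backward induction:
After L: P2 chooses B → P1 gets 0
After R: P2 chooses B → P1 gets 3
P1 chooses R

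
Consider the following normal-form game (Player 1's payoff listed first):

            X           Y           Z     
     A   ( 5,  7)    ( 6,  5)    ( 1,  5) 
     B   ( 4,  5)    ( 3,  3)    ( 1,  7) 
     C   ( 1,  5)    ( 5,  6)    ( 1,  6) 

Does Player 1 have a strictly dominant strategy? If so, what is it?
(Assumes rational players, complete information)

No strictly dominant strategy exists for Player 1

Work:
A strategy strictly dominates another if it gives a strictly higher payoff against every opponent action. Compare each pair of P1's strategies column-by-column:
  A vs B: [5 vs 4, 6 vs 3, 1 vs 1] → A does not strictly dominate B (column Z: 1 ≤ 1)
  A vs C: [5 vs 1, 6 vs 5, 1 vs 1] → A does not strictly dominate C (column Z: 1 ≤ 1)
  B vs A: [4 vs 5, 3 vs 6, 1 vs 1] → B does not strictly dominate A (column X: 4 ≤ 5)
  B vs C: [4 vs 1, 3 vs 5, 1 vs 1] → B does not strictly dominate C (column Y: 3 ≤ 5)
  C vs A: [1 vs 5, 5 vs 6, 1 vs 1] → C does not strictly dominate A (column X: 1 ≤ 5)
  C vs B: [1 vs 4, 5 vs 3, 1 vs 1] → C does not strictly dominate B (column X: 1 ≤ 4)
No single strategy strictly dominates all others → no strictly dominant strategy.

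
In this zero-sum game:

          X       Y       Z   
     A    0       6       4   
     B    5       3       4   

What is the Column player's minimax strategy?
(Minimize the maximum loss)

Column should play Z, value = 4

Work:
Column player minimizes Row's maximum payoff:
Column X: max payoff to Row = 5
Column Y: max payoff to Row = 6
Column Z: max payoff to Row = 4
Minimum is 4, achieved by column Z.
Minimax strategy: Z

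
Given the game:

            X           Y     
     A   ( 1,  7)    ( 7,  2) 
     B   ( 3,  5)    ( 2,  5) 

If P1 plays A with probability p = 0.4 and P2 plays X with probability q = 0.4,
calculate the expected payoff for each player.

E[P1] = 3.28, E[P2] = 4.6

Work:
E[P1] = p·q·π₁(A,X) + p·(1-q)·π₁(A,Y) + (1-p)·q·π₁(B,X) + (1-p)·(1-q)·π₁(B,Y)
= 0.4·0.4·1 + 0.4·0.6·7 + 0.6·0.4·3 + 0.6·0.6·2
= 3.28

E[P2] = 4.6 (similar calculation)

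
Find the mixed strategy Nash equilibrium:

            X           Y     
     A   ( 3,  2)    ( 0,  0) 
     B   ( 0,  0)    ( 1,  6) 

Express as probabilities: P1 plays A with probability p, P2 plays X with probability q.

p = 0.75, q = 0.25

Work:
Find probabilities that make opponent indifferent:
P2 chooses q to make P1 indifferent between A and B
P1 chooses p to make P2 indifferent between X and Y
Mixed NE: P1 plays (A: 0.75, B: 0.25), P2 plays (X: 0.25, Y: 0.75)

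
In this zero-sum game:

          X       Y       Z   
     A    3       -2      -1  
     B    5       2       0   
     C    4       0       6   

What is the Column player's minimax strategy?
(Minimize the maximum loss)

Column should play Y, value = 2

Work:
Column player minimizes Row's maximum payoff:
Column X: max payoff to Row = 5
Column Y: max payoff to Row = 2
Column Z: max payoff to Row = 6
Minimum is 2, achieved by column Y.
Minimax strategy: Y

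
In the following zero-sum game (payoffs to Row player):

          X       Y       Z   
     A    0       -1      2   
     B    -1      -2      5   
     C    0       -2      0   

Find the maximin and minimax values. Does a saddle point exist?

Maximin = -1, Minimax = -1, Saddle: True

Work:
Row minimums: [-1, -2, -2] → maximin = -1
Column maximums: [0, -1, 5] → minimax = -1
Saddle point exists! Game value = -1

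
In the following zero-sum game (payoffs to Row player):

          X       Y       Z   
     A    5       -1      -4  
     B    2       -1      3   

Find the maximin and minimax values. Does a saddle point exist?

Maximin = -1, Minimax = -1, Saddle: True

Work:
Row minimums: [-4, -1] → maximin = -1
Column maximums: [5, -1, 3] → minimax = -1
Saddle point exists! Game value = -1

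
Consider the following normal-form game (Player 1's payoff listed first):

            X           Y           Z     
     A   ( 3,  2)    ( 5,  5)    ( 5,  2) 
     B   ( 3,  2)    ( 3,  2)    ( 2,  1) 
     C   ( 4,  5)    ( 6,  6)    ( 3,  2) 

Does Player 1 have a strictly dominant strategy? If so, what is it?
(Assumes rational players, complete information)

No strictly dominant strategy exists for Player 1

Work:
A strategy strictly dominates another if it gives a strictly higher payoff against every opponent action. Compare each pair of P1's strategies column-by-column:
  A vs B: [3 vs 3, 5 vs 3, 5 vs 2] → A does not strictly dominate B (column X: 3 ≤ 3)
  A vs C: [3 vs 4, 5 vs 6, 5 vs 3] → A does not strictly dominate C (column X: 3 ≤ 4)
  B vs A: [3 vs 3, 3 vs 5, 2 vs 5] → B does not strictly dominate A (column X: 3 ≤ 3)
  B vs C: [3 vs 4, 3 vs 6, 2 vs 3] → B does not strictly dominate C (column X: 3 ≤ 4)
  C vs A: [4 vs 3, 6 vs 5, 3 vs 5] → C does not strictly dominate A (column Z: 3 ≤ 5)
  C vs B: [4 vs 3, 6 vs 3, 3 vs 2] → C strictly dominates B
No single strategy strictly dominates all others → no strictly dominant strategy.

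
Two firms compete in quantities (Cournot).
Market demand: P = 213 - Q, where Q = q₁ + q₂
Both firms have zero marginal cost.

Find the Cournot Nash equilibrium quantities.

q₁* = q₂* = 71.0; P* = 71.0

Work:
Profit: π_i = P·q_i = (a - q_i - q_j)·q_i
FOC: ∂π_i/∂q_i = a - 2q_i - q_j = 0
Reaction function: q_i = (213 - q_j)/2
Symmetry: q* = 213/3 = 71.0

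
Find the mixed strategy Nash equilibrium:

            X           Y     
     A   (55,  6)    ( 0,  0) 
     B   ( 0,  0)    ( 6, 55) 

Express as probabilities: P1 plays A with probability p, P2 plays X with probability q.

p = 0.9016, q = 0.0984

Work:
Find probabilities that make opponent indifferent:
P2 chooses q to make P1 indifferent between A and B
P1 chooses p to make P2 indifferent between X and Y
Mixed NE: P1 plays (A: 0.9016, B: 0.0984), P2 plays (X: 0.0984, Y: 0.9016)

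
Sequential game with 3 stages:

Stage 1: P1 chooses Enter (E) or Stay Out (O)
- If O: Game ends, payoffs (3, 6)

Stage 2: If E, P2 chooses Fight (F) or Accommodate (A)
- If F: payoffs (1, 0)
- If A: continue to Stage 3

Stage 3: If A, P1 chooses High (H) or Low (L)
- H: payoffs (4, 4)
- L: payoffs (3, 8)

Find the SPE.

SPE: (E, A, H); Outcome (4, 4)

Work:
Stage 3: P1 chooses H (4 vs 3)
Stage 2: P2: F->0, A->4 (anticipating H). Choose A
Stage 1: P1: O->3, E->4 (anticipating A, H). Choose E
SPE path: E -> A -> H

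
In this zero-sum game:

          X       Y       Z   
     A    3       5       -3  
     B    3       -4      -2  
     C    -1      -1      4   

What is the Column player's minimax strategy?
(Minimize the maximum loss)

Column should play X, value = 3

Work:
Column player minimizes Row's maximum payoff:
Column X: max payoff to Row = 3
Column Y: max payoff to Row = 5
Column Z: max payoff to Row = 4
Minimum is 3, achieved by column X.
Minimax strategy: X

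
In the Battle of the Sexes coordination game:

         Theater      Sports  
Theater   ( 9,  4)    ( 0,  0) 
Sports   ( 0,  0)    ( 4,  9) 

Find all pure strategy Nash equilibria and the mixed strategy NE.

Pure NE: (Theater, Theater) and (Sports, Sports); Mixed NE: p = 0.6923, q = 0.3077

Work:
Check pure NE:
(Theater, Theater): (9, 4) - no unilateral deviation beneficial
(Sports, Sports): (4, 9) - no unilateral deviation beneficial
Mixed NE: P1 plays Theater with p = 0.6923, P2 plays Theater with q = 0.3077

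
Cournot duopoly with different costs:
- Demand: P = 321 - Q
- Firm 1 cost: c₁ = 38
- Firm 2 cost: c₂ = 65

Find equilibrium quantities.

q₁* = 103.33, q₂* = 76.33

Work:
Reaction: q₁ = (321 - 38 - q₂)/2
Reaction: q₂ = (321 - 65 - q₁)/2
Solve simultaneously:
q₁* = (321 - 2×38 + 65)/3 = 103.33
q₂* = (321 - 2×65 + 38)/3 = 76.33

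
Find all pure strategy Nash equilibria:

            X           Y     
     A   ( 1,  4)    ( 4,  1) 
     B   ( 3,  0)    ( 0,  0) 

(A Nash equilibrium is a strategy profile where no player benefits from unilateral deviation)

Nash equilibrium: (B, X)

Work:
Best responses:
  P1 vs X: payoffs [1, 3] → best response B (payoff 3)
  P1 vs Y: payoffs [4, 0] → best response A (payoff 4)
  P2 vs A: payoffs [4, 1] → best response X (payoff 4)
  P2 vs B: payoffs [0, 0] → best response X/Y (payoff 0)
Mutual best responses: (B,X) → Nash equilibria.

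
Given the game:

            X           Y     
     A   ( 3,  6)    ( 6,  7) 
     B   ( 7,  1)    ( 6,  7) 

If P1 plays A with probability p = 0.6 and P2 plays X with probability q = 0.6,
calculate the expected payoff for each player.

E[P1] = 5.16, E[P2] = 5.2

Work:
E[P1] = p·q·π₁(A,X) + p·(1-q)·π₁(A,Y) + (1-p)·q·π₁(B,X) + (1-p)·(1-q)·π₁(B,Y)
= 0.6·0.6·3 + 0.6·0.4·6 + 0.4·0.6·7 + 0.4·0.4·6
= 5.16

E[P2] = 5.2 (similar calculation)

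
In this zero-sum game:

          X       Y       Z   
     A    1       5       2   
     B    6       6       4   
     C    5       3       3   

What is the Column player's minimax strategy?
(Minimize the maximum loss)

Column should play Z, value = 4

Work:
Column player minimizes Row's maximum payoff:
Column X: max payoff to Row = 6
Column Y: max payoff to Row = 6
Column Z: max payoff to Row = 4
Minimum is 4, achieved by column Z.
Minimax strategy: Z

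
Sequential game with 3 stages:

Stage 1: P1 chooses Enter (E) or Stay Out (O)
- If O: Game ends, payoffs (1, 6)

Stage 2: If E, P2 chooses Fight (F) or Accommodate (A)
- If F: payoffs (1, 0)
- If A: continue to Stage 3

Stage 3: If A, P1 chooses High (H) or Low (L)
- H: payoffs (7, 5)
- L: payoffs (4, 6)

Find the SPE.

SPE: (E, A, H); Outcome (7, 5)

Work:
Stage 3: P1 chooses H (7 vs 4)
Stage 2: P2: F->0, A->5 (anticipating H). Choose A
Stage 1: P1: O->1, E->7 (anticipating A, H). Choose E
SPE path: E -> A -> H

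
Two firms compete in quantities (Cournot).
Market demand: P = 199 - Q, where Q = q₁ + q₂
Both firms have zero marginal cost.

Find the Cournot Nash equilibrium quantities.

q₁* = q₂* = 66.33; P* = 66.33

Work:
Profit: π_i = P·q_i = (a - q_i - q_j)·q_i
FOC: ∂π_i/∂q_i = a - 2q_i - q_j = 0
Reaction function: q_i = (199 - q_j)/2
Symmetry: q* = 199/3 = 66.33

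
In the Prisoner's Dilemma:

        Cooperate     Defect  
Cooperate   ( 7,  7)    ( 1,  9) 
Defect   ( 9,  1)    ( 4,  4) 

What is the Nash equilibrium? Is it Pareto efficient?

(Defect, Defect) is NE; not Pareto efficient

Work:
Defect dominates Cooperate for both players:
If P2 cooperates: Defect (9) > Cooperate (7)
If P2 defects: Defect (4) > Cooperate (1)
NE: (Defect, Defect) with payoff (4, 4)
But (Cooperate, Cooperate) = (7, 7) Pareto dominates (4, 4)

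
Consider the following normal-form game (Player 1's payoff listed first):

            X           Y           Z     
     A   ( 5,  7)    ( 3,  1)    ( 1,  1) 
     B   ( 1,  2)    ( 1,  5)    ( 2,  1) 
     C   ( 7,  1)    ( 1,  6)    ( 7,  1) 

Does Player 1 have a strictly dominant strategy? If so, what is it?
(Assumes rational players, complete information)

No strictly dominant strategy exists for Player 1

Work:
A strategy strictly dominates another if it gives a strictly higher payoff against every opponent action. Compare each pair of P1's strategies column-by-column:
  A vs B: [5 vs 1, 3 vs 1, 1 vs 2] → A does not strictly dominate B (column Z: 1 ≤ 2)
  A vs C: [5 vs 7, 3 vs 1, 1 vs 7] → A does not strictly dominate C (column X: 5 ≤ 7)
  B vs A: [1 vs 5, 1 vs 3, 2 vs 1] → B does not strictly dominate A (column X: 1 ≤ 5)
  B vs C: [1 vs 7, 1 vs 1, 2 vs 7] → B does not strictly dominate C (column X: 1 ≤ 7)
  C vs A: [7 vs 5, 1 vs 3, 7 vs 1] → C does not strictly dominate A (column Y: 1 ≤ 3)
  C vs B: [7 vs 1, 1 vs 1, 7 vs 2] → C does not strictly dominate B (column Y: 1 ≤ 1)
No single strategy strictly dominates all others → no strictly dominant strategy.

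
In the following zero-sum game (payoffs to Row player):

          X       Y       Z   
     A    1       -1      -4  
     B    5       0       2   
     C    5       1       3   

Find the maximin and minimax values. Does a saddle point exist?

Maximin = 1, Minimax = 1, Saddle: True

Work:
Row minimums: [-4, 0, 1] → maximin = 1
Column maximums: [5, 1, 3] → minimax = 1
Saddle point exists! Game value = 1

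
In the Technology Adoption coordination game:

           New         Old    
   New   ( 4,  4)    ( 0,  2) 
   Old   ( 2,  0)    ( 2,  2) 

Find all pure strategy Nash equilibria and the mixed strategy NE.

Pure NE: (New, New) and (Old, Old); Mixed NE: p = 0.5, q = 0.5

Work:
Check pure NE:
(New, New): (4, 4) - no unilateral deviation beneficial
(Old, Old): (2, 2) - no unilateral deviation beneficial
Mixed NE: P1 plays New with p = 0.5, P2 plays New with q = 0.5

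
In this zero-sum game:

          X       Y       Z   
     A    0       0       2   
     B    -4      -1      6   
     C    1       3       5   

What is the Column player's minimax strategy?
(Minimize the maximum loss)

Column should play X, value = 1

Work:
Column player minimizes Row's maximum payoff:
Column X: max payoff to Row = 1
Column Y: max payoff to Row = 3
Column Z: max payoff to Row = 6
Minimum is 1, achieved by column X.
Minimax strategy: X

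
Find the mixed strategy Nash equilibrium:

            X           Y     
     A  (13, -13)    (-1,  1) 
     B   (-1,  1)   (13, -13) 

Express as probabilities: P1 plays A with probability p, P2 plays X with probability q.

p = 0.5, q = 0.5

Work:
Find probabilities that make opponent indifferent:
P2 chooses q to make P1 indifferent between A and B
P1 chooses p to make P2 indifferent between X and Y
Mixed NE: P1 plays (A: 0.5, B: 0.5), P2 plays (X: 0.5, Y: 0.5)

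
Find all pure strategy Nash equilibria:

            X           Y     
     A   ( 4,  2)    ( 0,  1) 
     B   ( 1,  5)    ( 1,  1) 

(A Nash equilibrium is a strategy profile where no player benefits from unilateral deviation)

Nash equilibrium: (A, X)

Work:
Best responses:
  P1 vs X: payoffs [4, 1] → best response A (payoff 4)
  P1 vs Y: payoffs [0, 1] → best response B (payoff 1)
  P2 vs A: payoffs [2, 1] → best response X (payoff 2)
  P2 vs B: payoffs [5, 1] → best response X (payoff 5)
Mutual best responses: (A,X) → Nash equilibria.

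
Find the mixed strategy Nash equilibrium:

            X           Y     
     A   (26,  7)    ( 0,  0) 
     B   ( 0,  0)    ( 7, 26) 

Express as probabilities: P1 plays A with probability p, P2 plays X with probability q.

p = 0.7879, q = 0.2121

Work:
Find probabilities that make opponent indifferent:
P2 chooses q to make P1 indifferent between A and B
P1 chooses p to make P2 indifferent between X and Y
Mixed NE: P1 plays (A: 0.7879, B: 0.2121), P2 plays (X: 0.2121, Y: 0.7879)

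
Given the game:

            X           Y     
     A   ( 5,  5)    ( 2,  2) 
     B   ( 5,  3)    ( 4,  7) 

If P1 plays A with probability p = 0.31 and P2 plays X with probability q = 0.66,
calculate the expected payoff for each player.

E[P1] = 4.4492, E[P2] = 4.2422

Work:
E[P1] = p·q·π₁(A,X) + p·(1-q)·π₁(A,Y) + (1-p)·q·π₁(B,X) + (1-p)·(1-q)·π₁(B,Y)
= 0.31·0.66·5 + 0.31·0.34·2 + 0.69·0.66·5 + 0.69·0.34·4
= 4.4492

E[P2] = 4.2422 (similar calculation)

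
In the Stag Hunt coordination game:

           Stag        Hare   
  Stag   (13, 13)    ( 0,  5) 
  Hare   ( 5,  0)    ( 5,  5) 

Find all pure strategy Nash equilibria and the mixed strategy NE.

Pure NE: (Stag, Stag) and (Hare, Hare); Mixed NE: p = 0.3846, q = 0.3846

Work:
Check pure NE:
(Stag, Stag): (13, 13) - no unilateral deviation beneficial
(Hare, Hare): (5, 5) - no unilateral deviation beneficial
Mixed NE: P1 plays Stag with p = 0.3846, P2 plays Stag with q = 0.3846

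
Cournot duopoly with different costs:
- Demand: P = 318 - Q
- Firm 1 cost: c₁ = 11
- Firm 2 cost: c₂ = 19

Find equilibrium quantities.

q₁* = 105.0, q₂* = 97.0

Work:
Reaction: q₁ = (318 - 11 - q₂)/2
Reaction: q₂ = (318 - 19 - q₁)/2
Solve simultaneously:
q₁* = (318 - 2×11 + 19)/3 = 105.0
q₂* = (318 - 2×19 + 11)/3 = 97.0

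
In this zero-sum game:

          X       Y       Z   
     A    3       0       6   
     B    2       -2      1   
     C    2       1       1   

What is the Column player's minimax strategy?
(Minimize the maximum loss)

Column should play Y, value = 1

Work:
Column player minimizes Row's maximum payoff:
Column X: max payoff to Row = 3
Column Y: max payoff to Row = 1
Column Z: max payoff to Row = 6
Minimum is 1, achieved by column Y.
Minimax strategy: Y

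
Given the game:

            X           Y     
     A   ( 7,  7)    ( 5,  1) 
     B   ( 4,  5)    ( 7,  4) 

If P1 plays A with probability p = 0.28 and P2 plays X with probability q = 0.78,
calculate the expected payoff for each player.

E[P1] = 5.192, E[P2] = 5.032

Work:
E[P1] = p·q·π₁(A,X) + p·(1-q)·π₁(A,Y) + (1-p)·q·π₁(B,X) + (1-p)·(1-q)·π₁(B,Y)
= 0.28·0.78·7 + 0.28·0.22·5 + 0.72·0.78·4 + 0.72·0.22·7
= 5.192

E[P2] = 5.032 (similar calculation)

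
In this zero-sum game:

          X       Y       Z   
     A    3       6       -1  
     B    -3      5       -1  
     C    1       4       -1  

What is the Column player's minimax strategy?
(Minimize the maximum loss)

Column should play Z, value = -1

Work:
Column player minimizes Row's maximum payoff:
Column X: max payoff to Row = 3
Column Y: max payoff to Row = 6
Column Z: max payoff to Row = -1
Minimum is -1, achieved by column Z.
Minimax strategy: Z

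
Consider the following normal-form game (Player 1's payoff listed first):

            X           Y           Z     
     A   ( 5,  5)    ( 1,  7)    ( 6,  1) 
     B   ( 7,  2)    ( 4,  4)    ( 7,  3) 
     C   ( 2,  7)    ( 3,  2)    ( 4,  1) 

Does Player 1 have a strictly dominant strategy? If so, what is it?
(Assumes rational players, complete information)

Yes, Player 1's strictly dominant strategy is B

Work:
A strategy strictly dominates another if it gives a strictly higher payoff against every opponent action. Compare each pair of P1's strategies column-by-column:
  A vs B: [5 vs 7, 1 vs 4, 6 vs 7] → A does not strictly dominate B (column X: 5 ≤ 7)
  A vs C: [5 vs 2, 1 vs 3, 6 vs 4] → A does not strictly dominate C (column Y: 1 ≤ 3)
  B vs A: [7 vs 5, 4 vs 1, 7 vs 6] → B strictly dominates A
  B vs C: [7 vs 2, 4 vs 3, 7 vs 4] → B strictly dominates C
  C vs A: [2 vs 5, 3 vs 1, 4 vs 6] → C does not strictly dominate A (column X: 2 ≤ 5)
  C vs B: [2 vs 7, 3 vs 4, 4 vs 7] → C does not strictly dominate B (column X: 2 ≤ 7)
B strictly dominates every other strategy → strictly dominant.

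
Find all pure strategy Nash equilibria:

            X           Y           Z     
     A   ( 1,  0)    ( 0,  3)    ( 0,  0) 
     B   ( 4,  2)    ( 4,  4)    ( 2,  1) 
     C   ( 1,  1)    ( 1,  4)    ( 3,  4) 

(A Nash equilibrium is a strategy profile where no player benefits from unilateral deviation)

Nash equilibrium: (B, Y), (C, Z)

Work:
Best responses:
  P1 vs X: payoffs [1, 4, 1] → best response B (payoff 4)
  P1 vs Y: payoffs [0, 4, 1] → best response B (payoff 4)
  P1 vs Z: payoffs [0, 2, 3] → best response C (payoff 3)
  P2 vs A: payoffs [0, 3, 0] → best response Y (payoff 3)
  P2 vs B: payoffs [2, 4, 1] → best response Y (payoff 4)
  P2 vs C: payoffs [1, 4, 4] → best response Y/Z (payoff 4)
Mutual best responses: (B,Y), (C,Z) → Nash equilibria.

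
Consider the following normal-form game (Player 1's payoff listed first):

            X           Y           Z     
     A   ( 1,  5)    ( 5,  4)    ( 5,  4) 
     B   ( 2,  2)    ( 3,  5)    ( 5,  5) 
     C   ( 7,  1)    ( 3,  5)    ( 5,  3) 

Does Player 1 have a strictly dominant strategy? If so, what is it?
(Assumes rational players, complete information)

No strictly dominant strategy exists for Player 1

Work:
A strategy strictly dominates another if it gives a strictly higher payoff against every opponent action. Compare each pair of P1's strategies column-by-column:
  A vs B: [1 vs 2, 5 vs 3, 5 vs 5] → A does not strictly dominate B (column X: 1 ≤ 2)
  A vs C: [1 vs 7, 5 vs 3, 5 vs 5] → A does not strictly dominate C (column X: 1 ≤ 7)
  B vs A: [2 vs 1, 3 vs 5, 5 vs 5] → B does not strictly dominate A (column Y: 3 ≤ 5)
  B vs C: [2 vs 7, 3 vs 3, 5 vs 5] → B does not strictly dominate C (column X: 2 ≤ 7)
  C vs A: [7 vs 1, 3 vs 5, 5 vs 5] → C does not strictly dominate A (column Y: 3 ≤ 5)
  C vs B: [7 vs 2, 3 vs 3, 5 vs 5] → C does not strictly dominate B (column Y: 3 ≤ 3)
No single strategy strictly dominates all others → no strictly dominant strategy.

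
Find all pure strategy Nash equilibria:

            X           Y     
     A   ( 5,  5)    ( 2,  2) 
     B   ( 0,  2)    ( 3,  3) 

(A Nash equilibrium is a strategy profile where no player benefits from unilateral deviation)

Nash equilibrium: (A, X), (B, Y)

Work:
Best responses:
  P1 vs X: payoffs [5, 0] → best response A (payoff 5)
  P1 vs Y: payoffs [2, 3] → best response B (payoff 3)
  P2 vs A: payoffs [5, 2] → best response X (payoff 5)
  P2 vs B: payoffs [2, 3] → best response Y (payoff 3)
Mutual best responses: (A,X), (B,Y) → Nash equilibria.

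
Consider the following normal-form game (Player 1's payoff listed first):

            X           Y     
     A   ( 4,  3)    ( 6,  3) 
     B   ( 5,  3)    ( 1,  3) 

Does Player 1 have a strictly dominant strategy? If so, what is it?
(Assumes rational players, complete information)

No strictly dominant strategy exists for Player 1

Work:
A strategy strictly dominates another if it gives a strictly higher payoff against every opponent action. Compare each pair of P1's strategies column-by-column:
  A vs B: [4 vs 5, 6 vs 1] → A does not strictly dominate B (column X: 4 ≤ 5)
  B vs A: [5 vs 4, 1 vs 6] → B does not strictly dominate A (column Y: 1 ≤ 6)
No single strategy strictly dominates all others → no strictly dominant strategy.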